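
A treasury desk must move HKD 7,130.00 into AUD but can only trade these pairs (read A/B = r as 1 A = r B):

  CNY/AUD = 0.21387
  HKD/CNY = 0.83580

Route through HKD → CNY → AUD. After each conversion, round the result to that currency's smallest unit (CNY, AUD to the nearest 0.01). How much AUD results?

AUD 1,274.50

HKD 7,130.00 × 0.83580 = CNY 5,959.25
CNY 5,959.25 × 0.21387 = AUD 1,274.50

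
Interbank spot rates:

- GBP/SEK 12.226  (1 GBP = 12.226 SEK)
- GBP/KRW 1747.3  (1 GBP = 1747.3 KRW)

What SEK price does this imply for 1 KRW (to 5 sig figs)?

KRW/SEK = 0.0069971

1 KRW ÷ 1747.3 = 0.000572312 GBP
0.000572312 GBP × 12.226 = 0.00699708 SEK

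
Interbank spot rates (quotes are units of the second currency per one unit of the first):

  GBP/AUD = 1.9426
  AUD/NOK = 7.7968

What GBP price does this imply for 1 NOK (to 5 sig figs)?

1 NOK ÷ 7.7968 = 0.128258 AUD
0.128258 AUD ÷ 1.9426 = 0.0660238 GBP

NOK/GBP = 0.066024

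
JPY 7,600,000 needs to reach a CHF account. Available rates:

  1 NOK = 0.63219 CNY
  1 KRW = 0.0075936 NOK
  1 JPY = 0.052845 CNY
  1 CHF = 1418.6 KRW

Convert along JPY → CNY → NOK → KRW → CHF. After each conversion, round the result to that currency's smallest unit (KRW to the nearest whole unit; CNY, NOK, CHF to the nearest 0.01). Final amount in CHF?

JPY 7,600,000 × 0.052845 = CNY 401,622.00
CNY 401,622.00 ÷ 0.63219 = NOK 635,286.86
NOK 635,286.86 ÷ 0.0075936 = KRW 83,660,828
KRW 83,660,828 ÷ 1418.6 = CHF 58,974.22

CHF 58,974.22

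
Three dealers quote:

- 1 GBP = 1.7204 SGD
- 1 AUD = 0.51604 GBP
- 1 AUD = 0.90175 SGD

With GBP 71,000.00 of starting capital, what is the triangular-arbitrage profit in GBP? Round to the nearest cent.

Profit: GBP 1,116.01

Profitable loop is GBP → AUD → SGD → GBP:
GBP 71,000.00 ÷ 0.51604 = AUD 137,586.23
AUD 137,586.23 × 0.90175 = SGD 124,068.39
SGD 124,068.39 ÷ 1.7204 = GBP 72,116.01
Profit = GBP 72,116.01 − GBP 71,000.00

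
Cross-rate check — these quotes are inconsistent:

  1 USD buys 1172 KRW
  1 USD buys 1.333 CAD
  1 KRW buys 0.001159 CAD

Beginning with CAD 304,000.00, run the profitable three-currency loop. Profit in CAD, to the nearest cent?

Profit: CAD 5,780.79

Profitable loop is CAD → USD → KRW → CAD:
CAD 304,000.00 ÷ 1.333 = USD 228,057.01
USD 228,057.01 × 1172 = KRW 267,282,821
KRW 267,282,821 × 0.001159 = CAD 309,780.79
Profit = CAD 309,780.79 − CAD 304,000.00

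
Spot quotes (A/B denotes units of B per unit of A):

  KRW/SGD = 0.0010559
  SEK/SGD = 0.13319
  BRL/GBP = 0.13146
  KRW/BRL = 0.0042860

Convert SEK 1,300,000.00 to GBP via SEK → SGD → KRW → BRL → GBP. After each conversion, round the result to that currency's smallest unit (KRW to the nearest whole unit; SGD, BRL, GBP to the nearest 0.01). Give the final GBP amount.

GBP 92,392.77

SEK 1,300,000.00 × 0.13319 = SGD 173,147.00
SGD 173,147.00 ÷ 0.0010559 = KRW 163,980,491
KRW 163,980,491 × 0.0042860 = BRL 702,820.38
BRL 702,820.38 × 0.13146 = GBP 92,392.77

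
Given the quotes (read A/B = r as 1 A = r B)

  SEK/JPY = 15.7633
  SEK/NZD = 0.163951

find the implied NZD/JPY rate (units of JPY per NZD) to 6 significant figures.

NZD/JPY = 96.1464

1 NZD ÷ 0.163951 = 6.09938 SEK
6.09938 SEK × 15.7633 = 96.1464 JPY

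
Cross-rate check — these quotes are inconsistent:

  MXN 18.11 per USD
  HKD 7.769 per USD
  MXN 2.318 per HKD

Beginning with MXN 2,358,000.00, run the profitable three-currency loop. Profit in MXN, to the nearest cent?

Profitable loop is MXN → HKD → USD → MXN:
MXN 2,358,000.00 ÷ 2.318 = HKD 1,017,256.26
HKD 1,017,256.26 ÷ 7.769 = USD 130,937.86
USD 130,937.86 × 18.11 = MXN 2,371,284.69
Profit = MXN 2,371,284.69 − MXN 2,358,000.00

Profit: MXN 13,284.69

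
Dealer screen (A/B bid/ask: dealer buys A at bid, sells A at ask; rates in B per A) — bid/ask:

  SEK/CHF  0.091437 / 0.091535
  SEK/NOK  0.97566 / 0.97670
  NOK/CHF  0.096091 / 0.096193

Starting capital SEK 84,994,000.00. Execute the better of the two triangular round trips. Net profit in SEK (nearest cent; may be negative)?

Best loop SEK → NOK → CHF → SEK:
SEK 84,994,000.00 × 0.97566 (sell SEK at bid) = NOK 82,925,246.04
NOK 82,925,246.04 × 0.096091 (sell NOK at bid) = CHF 7,968,369.82
CHF 7,968,369.82 ÷ 0.091535 (buy SEK at ask) = SEK 87,052,710.08

Net profit: SEK 2,058,710.08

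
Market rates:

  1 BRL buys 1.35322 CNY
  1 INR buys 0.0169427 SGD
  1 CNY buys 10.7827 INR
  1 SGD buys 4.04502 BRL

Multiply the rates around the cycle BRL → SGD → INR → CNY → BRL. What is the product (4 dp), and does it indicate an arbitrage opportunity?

1.0000 (no arbitrage)

Around BRL → SGD → INR → CNY → BRL: 1 ÷ 4.04502 ÷ 0.0169427 ÷ 10.7827 ÷ 1.35322 = 1.000002
Product ≈ 1 (deviation 0.000%, within rounding noise).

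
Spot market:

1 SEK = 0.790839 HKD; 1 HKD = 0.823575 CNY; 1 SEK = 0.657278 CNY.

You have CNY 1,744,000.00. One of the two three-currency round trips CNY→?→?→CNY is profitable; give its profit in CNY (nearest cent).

Profitable loop is CNY → HKD → SEK → CNY:
CNY 1,744,000.00 ÷ 0.823575 = HKD 2,117,597.06
HKD 2,117,597.06 ÷ 0.790839 = SEK 2,677,658.87
SEK 2,677,658.87 × 0.657278 = CNY 1,759,966.27
Profit = CNY 1,759,966.27 − CNY 1,744,000.00

Profit: CNY 15,966.27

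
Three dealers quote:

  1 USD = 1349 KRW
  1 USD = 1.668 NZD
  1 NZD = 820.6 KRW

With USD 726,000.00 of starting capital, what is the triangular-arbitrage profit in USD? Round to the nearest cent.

Profit: USD 10,634.80

Profitable loop is USD → NZD → KRW → USD:
USD 726,000.00 × 1.668 = NZD 1,210,968.00
NZD 1,210,968.00 × 820.6 = KRW 993,720,341
KRW 993,720,341 ÷ 1349 = USD 736,634.80
Profit = USD 736,634.80 − USD 726,000.00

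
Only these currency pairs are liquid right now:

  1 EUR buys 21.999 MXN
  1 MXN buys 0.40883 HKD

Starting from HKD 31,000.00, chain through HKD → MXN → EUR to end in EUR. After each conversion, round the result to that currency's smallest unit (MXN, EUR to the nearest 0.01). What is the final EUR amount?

EUR 3,446.80

HKD 31,000.00 ÷ 0.40883 = MXN 75,826.14
MXN 75,826.14 ÷ 21.999 = EUR 3,446.80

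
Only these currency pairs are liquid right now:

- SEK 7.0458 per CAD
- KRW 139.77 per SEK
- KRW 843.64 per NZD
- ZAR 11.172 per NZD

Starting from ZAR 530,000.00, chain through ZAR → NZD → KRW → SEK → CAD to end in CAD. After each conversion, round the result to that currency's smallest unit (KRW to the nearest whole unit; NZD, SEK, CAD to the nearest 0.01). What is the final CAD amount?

CAD 40,640.39

ZAR 530,000.00 ÷ 11.172 = NZD 47,440.03
NZD 47,440.03 × 843.64 = KRW 40,022,307
KRW 40,022,307 ÷ 139.77 = SEK 286,344.04
SEK 286,344.04 ÷ 7.0458 = CAD 40,640.39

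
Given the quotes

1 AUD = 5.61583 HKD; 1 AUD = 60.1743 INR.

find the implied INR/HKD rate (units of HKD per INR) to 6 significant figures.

INR/HKD = 0.0933261

1 INR ÷ 60.1743 = 0.0166184 AUD
0.0166184 AUD × 5.61583 = 0.0933261 HKD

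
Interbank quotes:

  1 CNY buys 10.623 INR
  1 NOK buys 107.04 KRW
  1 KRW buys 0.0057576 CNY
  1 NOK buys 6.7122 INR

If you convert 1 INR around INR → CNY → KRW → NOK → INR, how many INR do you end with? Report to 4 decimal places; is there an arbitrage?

Around INR → CNY → KRW → NOK → INR: 1 ÷ 10.623 ÷ 0.0057576 ÷ 107.04 × 6.7122 = 1.025251
Product > 1; profitable direction is INR → CNY → KRW → NOK → INR.

1.0253 (arbitrage exists)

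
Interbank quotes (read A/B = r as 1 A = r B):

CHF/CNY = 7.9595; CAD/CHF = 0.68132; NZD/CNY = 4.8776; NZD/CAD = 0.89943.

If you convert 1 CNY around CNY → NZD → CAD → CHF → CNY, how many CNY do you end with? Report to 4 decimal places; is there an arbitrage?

Around CNY → NZD → CAD → CHF → CNY: 1 ÷ 4.8776 × 0.89943 × 0.68132 × 7.9595 = 0.999996
Product ≈ 1 (deviation 0.000%, within rounding noise).

1.0000 (no arbitrage)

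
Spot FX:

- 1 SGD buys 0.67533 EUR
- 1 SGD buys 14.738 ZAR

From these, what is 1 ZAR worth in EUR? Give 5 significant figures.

ZAR/EUR = 0.045822

1 ZAR ÷ 14.738 = 0.0678518 SGD
0.0678518 SGD × 0.67533 = 0.0458224 EUR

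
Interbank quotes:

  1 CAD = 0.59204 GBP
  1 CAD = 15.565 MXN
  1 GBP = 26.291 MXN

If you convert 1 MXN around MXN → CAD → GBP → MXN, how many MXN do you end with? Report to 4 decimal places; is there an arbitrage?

Around MXN → CAD → GBP → MXN: 1 ÷ 15.565 × 0.59204 × 26.291 = 1.000021
Product ≈ 1 (deviation 0.002%, within rounding noise).

1.0000 (no arbitrage)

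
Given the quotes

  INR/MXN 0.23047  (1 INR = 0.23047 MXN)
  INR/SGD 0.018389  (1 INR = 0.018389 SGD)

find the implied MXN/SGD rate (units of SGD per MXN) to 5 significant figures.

1 MXN ÷ 0.23047 = 4.33896 INR
4.33896 INR × 0.018389 = 0.0797891 SGD

MXN/SGD = 0.079789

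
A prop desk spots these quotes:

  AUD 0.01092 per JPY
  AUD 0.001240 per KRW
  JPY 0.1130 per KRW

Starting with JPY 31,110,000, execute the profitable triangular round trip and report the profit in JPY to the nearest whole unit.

Profitable loop is JPY → KRW → AUD → JPY:
JPY 31,110,000 ÷ 0.1130 = KRW 275,309,735
KRW 275,309,735 × 0.001240 = AUD 341,384.07
AUD 341,384.07 ÷ 0.01092 = JPY 31,262,278
Profit = JPY 31,262,278 − JPY 31,110,000

Profit: JPY 152,278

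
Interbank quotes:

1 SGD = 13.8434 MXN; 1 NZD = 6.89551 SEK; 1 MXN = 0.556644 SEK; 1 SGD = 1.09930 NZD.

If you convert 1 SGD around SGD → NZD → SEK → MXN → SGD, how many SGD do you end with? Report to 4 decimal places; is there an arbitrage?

Around SGD → NZD → SEK → MXN → SGD: 1 × 1.09930 × 6.89551 ÷ 0.556644 ÷ 13.8434 = 0.983699
Product < 1; profitable direction is SGD → MXN → SEK → NZD → SGD.

0.9837 (arbitrage exists)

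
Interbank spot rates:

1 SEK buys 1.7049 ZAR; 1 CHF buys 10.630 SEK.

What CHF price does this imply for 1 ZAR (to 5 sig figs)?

ZAR/CHF = 0.055178

1 ZAR ÷ 1.7049 = 0.586545 SEK
0.586545 SEK ÷ 10.630 = 0.0551782 CHF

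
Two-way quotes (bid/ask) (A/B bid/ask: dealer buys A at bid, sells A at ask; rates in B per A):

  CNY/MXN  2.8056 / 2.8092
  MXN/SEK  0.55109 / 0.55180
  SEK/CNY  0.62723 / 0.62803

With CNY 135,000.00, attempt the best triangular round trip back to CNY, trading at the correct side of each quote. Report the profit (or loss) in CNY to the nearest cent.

Best loop CNY → SEK → MXN → CNY:
CNY 135,000.00 ÷ 0.62803 (buy SEK at ask) = SEK 214,957.88
SEK 214,957.88 ÷ 0.55180 (buy MXN at ask) = MXN 389,557.60
MXN 389,557.60 ÷ 2.8092 (buy CNY at ask) = CNY 138,672.08

Net profit: CNY 3,672.08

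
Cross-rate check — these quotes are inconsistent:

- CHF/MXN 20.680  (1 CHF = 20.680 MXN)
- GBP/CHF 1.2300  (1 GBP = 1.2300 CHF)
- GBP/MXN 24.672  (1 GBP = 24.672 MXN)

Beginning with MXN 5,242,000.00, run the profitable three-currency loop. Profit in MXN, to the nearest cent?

Profitable loop is MXN → GBP → CHF → MXN:
MXN 5,242,000.00 ÷ 24.672 = GBP 212,467.57
GBP 212,467.57 × 1.2300 = CHF 261,335.12
CHF 261,335.12 × 20.680 = MXN 5,404,410.21
Profit = MXN 5,404,410.21 − MXN 5,242,000.00

Profit: MXN 162,410.21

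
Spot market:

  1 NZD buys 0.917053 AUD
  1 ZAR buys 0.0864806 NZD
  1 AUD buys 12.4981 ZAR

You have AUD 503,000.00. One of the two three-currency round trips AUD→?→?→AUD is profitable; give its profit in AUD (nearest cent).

Profitable loop is AUD → NZD → ZAR → AUD:
AUD 503,000.00 ÷ 0.917053 = NZD 548,496.11
NZD 548,496.11 ÷ 0.0864806 = ZAR 6,342,417.91
ZAR 6,342,417.91 ÷ 12.4981 = AUD 507,470.57
Profit = AUD 507,470.57 − AUD 503,000.00

Profit: AUD 4,470.57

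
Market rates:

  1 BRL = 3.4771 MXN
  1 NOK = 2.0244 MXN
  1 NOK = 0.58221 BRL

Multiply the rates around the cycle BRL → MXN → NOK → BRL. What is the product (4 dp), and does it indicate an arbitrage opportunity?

1.0000 (no arbitrage)

Around BRL → MXN → NOK → BRL: 1 × 3.4771 ÷ 2.0244 × 0.58221 = 1.000001
Product ≈ 1 (deviation 0.000%, within rounding noise).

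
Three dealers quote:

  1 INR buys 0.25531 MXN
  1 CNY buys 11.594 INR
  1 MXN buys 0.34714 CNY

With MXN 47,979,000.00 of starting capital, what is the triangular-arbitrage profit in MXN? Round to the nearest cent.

Profitable loop is MXN → CNY → INR → MXN:
MXN 47,979,000.00 × 0.34714 = CNY 16,655,430.06
CNY 16,655,430.06 × 11.594 = INR 193,103,056.12
INR 193,103,056.12 × 0.25531 = MXN 49,301,141.26
Profit = MXN 49,301,141.26 − MXN 47,979,000.00

Profit: MXN 1,322,141.26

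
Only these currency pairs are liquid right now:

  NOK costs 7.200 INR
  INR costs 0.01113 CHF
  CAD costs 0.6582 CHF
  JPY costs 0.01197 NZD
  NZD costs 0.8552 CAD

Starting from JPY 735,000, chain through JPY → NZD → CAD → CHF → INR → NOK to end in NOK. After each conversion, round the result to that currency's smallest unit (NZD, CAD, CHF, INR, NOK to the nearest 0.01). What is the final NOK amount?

NOK 61,798.69

JPY 735,000 × 0.01197 = NZD 8,797.95
NZD 8,797.95 × 0.8552 = CAD 7,524.01
CAD 7,524.01 × 0.6582 = CHF 4,952.30
CHF 4,952.30 ÷ 0.01113 = INR 444,950.58
INR 444,950.58 ÷ 7.200 = NOK 61,798.69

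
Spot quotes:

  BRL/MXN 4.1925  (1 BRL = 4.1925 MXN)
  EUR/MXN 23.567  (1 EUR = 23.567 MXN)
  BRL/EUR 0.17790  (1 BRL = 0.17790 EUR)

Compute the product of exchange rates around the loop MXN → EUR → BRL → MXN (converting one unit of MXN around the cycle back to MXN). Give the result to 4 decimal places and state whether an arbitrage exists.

Around MXN → EUR → BRL → MXN: 1 ÷ 23.567 ÷ 0.17790 × 4.1925 = 0.999983
Product ≈ 1 (deviation 0.002%, within rounding noise).

1.0000 (no arbitrage)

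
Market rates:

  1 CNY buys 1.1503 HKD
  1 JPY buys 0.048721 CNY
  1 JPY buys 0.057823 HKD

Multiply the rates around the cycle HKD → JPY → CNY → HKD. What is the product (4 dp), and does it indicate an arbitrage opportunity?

Around HKD → JPY → CNY → HKD: 1 ÷ 0.057823 × 0.048721 × 1.1503 = 0.969230
Product < 1; profitable direction is HKD → CNY → JPY → HKD.

0.9692 (arbitrage exists)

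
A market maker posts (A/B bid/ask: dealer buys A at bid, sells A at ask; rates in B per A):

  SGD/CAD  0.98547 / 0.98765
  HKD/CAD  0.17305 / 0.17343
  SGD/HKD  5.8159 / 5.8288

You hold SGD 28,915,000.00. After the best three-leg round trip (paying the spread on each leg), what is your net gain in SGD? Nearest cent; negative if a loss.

Best loop SGD → HKD → CAD → SGD:
SGD 28,915,000.00 × 5.8159 (sell SGD at bid) = HKD 168,166,748.50
HKD 168,166,748.50 × 0.17305 (sell HKD at bid) = CAD 29,101,255.83
CAD 29,101,255.83 ÷ 0.98765 (buy SGD at ask) = SGD 29,465,150.44

Net profit: SGD 550,150.44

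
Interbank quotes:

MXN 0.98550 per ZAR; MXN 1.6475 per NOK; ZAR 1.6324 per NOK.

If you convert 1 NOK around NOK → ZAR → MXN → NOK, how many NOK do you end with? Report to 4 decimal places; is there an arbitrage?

0.9765 (arbitrage exists)

Around NOK → ZAR → MXN → NOK: 1 × 1.6324 × 0.98550 ÷ 1.6475 = 0.976467
Product < 1; profitable direction is NOK → MXN → ZAR → NOK.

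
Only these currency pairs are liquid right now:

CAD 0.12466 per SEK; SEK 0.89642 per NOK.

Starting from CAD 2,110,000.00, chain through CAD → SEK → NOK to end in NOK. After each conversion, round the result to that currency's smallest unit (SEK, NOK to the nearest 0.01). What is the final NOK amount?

NOK 18,881,817.49

CAD 2,110,000.00 ÷ 0.12466 = SEK 16,926,038.83
SEK 16,926,038.83 ÷ 0.89642 = NOK 18,881,817.49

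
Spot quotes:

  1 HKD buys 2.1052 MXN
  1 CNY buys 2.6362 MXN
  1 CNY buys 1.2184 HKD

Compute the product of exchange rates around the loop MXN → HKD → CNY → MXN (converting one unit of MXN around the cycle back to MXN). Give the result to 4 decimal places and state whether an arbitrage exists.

Around MXN → HKD → CNY → MXN: 1 ÷ 2.1052 ÷ 1.2184 × 2.6362 = 1.027768
Product > 1; profitable direction is MXN → HKD → CNY → MXN.

1.0278 (arbitrage exists)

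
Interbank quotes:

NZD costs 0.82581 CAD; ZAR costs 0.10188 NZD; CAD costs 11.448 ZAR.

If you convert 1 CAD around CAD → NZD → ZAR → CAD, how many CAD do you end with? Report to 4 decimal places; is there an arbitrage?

1.0382 (arbitrage exists)

Around CAD → NZD → ZAR → CAD: 1 ÷ 0.82581 ÷ 0.10188 ÷ 11.448 = 1.038248
Product > 1; profitable direction is CAD → NZD → ZAR → CAD.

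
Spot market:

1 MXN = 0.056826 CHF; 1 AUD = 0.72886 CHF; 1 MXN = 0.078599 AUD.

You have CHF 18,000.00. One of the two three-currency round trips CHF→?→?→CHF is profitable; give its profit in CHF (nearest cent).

Profitable loop is CHF → MXN → AUD → CHF:
CHF 18,000.00 ÷ 0.056826 = MXN 316,756.41
MXN 316,756.41 × 0.078599 = AUD 24,896.74
AUD 24,896.74 × 0.72886 = CHF 18,146.24
Profit = CHF 18,146.24 − CHF 18,000.00

Profit: CHF 146.24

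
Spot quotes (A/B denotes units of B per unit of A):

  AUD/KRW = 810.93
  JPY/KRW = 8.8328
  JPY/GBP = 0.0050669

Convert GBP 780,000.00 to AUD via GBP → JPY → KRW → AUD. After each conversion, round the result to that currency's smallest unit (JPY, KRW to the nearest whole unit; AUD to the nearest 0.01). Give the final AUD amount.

GBP 780,000.00 ÷ 0.0050669 = JPY 153,940,279
JPY 153,940,279 × 8.8328 = KRW 1,359,723,696
KRW 1,359,723,696 ÷ 810.93 = AUD 1,676,746.08

AUD 1,676,746.08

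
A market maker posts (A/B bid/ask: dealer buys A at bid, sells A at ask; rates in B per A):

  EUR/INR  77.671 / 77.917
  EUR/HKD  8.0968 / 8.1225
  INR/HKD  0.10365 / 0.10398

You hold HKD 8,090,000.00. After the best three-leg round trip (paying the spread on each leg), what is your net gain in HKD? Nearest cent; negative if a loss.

Net result: HKD -5,002.36 (no profitable arbitrage after spreads)

Best loop HKD → INR → EUR → HKD:
HKD 8,090,000.00 ÷ 0.10398 (buy INR at ask) = INR 77,803,423.74
INR 77,803,423.74 ÷ 77.917 (buy EUR at ask) = EUR 998,542.34
EUR 998,542.34 × 8.0968 (sell EUR at bid) = HKD 8,084,997.64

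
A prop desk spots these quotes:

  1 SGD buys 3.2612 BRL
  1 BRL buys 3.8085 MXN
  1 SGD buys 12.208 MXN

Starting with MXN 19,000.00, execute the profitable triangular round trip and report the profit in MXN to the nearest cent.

Profit: MXN 330.38

Profitable loop is MXN → SGD → BRL → MXN:
MXN 19,000.00 ÷ 12.208 = SGD 1,556.36
SGD 1,556.36 × 3.2612 = BRL 5,075.59
BRL 5,075.59 × 3.8085 = MXN 19,330.38
Profit = MXN 19,330.38 − MXN 19,000.00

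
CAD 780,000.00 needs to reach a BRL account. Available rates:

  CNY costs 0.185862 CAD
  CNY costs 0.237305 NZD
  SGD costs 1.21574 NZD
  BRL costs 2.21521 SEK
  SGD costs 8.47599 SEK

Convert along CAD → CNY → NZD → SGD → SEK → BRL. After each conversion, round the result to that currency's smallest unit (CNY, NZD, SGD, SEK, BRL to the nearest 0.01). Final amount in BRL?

BRL 3,134,337.16

CAD 780,000.00 ÷ 0.185862 = CNY 4,196,662.04
CNY 4,196,662.04 × 0.237305 = NZD 995,888.89
NZD 995,888.89 ÷ 1.21574 = SGD 819,162.72
SGD 819,162.72 × 8.47599 = SEK 6,943,215.02
SEK 6,943,215.02 ÷ 2.21521 = BRL 3,134,337.16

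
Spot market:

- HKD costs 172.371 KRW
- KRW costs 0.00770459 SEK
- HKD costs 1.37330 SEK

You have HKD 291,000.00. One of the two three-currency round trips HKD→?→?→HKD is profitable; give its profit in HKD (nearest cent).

Profitable loop is HKD → SEK → KRW → HKD:
HKD 291,000.00 × 1.37330 = SEK 399,630.30
SEK 399,630.30 ÷ 0.00770459 = KRW 51,869,120
KRW 51,869,120 ÷ 172.371 = HKD 300,915.58
Profit = HKD 300,915.58 − HKD 291,000.00

Profit: HKD 9,915.58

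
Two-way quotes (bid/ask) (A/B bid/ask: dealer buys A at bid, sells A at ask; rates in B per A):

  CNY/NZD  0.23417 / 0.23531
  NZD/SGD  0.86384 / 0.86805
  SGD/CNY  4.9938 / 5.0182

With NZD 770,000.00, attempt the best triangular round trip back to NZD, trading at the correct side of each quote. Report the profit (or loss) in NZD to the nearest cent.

Net profit: NZD 7,833.13

Best loop NZD → SGD → CNY → NZD:
NZD 770,000.00 × 0.86384 (sell NZD at bid) = SGD 665,156.80
SGD 665,156.80 × 4.9938 (sell SGD at bid) = CNY 3,321,660.03
CNY 3,321,660.03 × 0.23417 (sell CNY at bid) = NZD 777,833.13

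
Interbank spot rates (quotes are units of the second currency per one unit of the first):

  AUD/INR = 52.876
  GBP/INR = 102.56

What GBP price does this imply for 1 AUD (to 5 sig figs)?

1 AUD × 52.876 = 52.876 INR
52.876 INR ÷ 102.56 = 0.515562 GBP

AUD/GBP = 0.51556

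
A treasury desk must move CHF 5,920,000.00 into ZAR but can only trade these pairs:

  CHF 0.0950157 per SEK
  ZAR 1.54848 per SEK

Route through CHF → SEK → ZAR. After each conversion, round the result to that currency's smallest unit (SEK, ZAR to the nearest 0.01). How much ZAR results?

ZAR 96,478,809.29

CHF 5,920,000.00 ÷ 0.0950157 = SEK 62,305,492.67
SEK 62,305,492.67 × 1.54848 = ZAR 96,478,809.29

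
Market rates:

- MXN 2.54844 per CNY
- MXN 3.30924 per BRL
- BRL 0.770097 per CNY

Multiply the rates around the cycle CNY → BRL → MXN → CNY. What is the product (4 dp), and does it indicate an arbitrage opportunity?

Around CNY → BRL → MXN → CNY: 1 × 0.770097 × 3.30924 ÷ 2.54844 = 0.999998
Product ≈ 1 (deviation 0.000%, within rounding noise).

1.0000 (no arbitrage)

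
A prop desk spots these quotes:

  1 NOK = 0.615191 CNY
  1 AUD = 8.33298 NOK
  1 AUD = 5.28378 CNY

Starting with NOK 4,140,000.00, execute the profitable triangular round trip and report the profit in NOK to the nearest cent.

Profitable loop is NOK → AUD → CNY → NOK:
NOK 4,140,000.00 ÷ 8.33298 = AUD 496,821.07
AUD 496,821.07 × 5.28378 = CNY 2,625,093.21
CNY 2,625,093.21 ÷ 0.615191 = NOK 4,267,119.01
Profit = NOK 4,267,119.01 − NOK 4,140,000.00

Profit: NOK 127,119.01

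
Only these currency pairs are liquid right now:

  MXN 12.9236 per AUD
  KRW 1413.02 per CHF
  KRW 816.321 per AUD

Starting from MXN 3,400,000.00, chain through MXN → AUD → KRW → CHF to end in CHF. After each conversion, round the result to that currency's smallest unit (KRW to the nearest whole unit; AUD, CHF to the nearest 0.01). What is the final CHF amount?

CHF 151,987.57

MXN 3,400,000.00 ÷ 12.9236 = AUD 263,084.59
AUD 263,084.59 × 816.321 = KRW 214,761,476
KRW 214,761,476 ÷ 1413.02 = CHF 151,987.57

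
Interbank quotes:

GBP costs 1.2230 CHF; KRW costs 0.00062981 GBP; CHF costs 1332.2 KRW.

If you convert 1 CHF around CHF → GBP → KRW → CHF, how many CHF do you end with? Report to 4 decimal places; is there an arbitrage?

0.9745 (arbitrage exists)

Around CHF → GBP → KRW → CHF: 1 ÷ 1.2230 ÷ 0.00062981 ÷ 1332.2 = 0.974529
Product < 1; profitable direction is CHF → KRW → GBP → CHF.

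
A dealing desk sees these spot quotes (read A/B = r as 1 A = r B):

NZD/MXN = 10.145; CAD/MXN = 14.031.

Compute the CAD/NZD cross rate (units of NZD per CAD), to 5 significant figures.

1 CAD × 14.031 = 14.031 MXN
14.031 MXN ÷ 10.145 = 1.38305 NZD

CAD/NZD = 1.3830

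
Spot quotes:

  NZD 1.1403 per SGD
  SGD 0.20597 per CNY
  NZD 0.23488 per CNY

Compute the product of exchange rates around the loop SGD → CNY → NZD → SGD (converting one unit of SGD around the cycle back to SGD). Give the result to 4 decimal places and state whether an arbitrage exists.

Around SGD → CNY → NZD → SGD: 1 ÷ 0.20597 × 0.23488 ÷ 1.1403 = 1.000053
Product ≈ 1 (deviation 0.005%, within rounding noise).

1.0001 (no arbitrage)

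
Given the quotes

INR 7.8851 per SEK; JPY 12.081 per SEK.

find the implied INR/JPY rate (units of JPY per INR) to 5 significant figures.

INR/JPY = 1.5321

1 INR ÷ 7.8851 = 0.126821 SEK
0.126821 SEK × 12.081 = 1.53213 JPY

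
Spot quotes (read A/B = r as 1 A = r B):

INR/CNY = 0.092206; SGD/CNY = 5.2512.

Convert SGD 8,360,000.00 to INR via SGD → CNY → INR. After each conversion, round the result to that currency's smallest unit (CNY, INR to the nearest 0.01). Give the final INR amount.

SGD 8,360,000.00 × 5.2512 = CNY 43,900,032.00
CNY 43,900,032.00 ÷ 0.092206 = INR 476,108,192.53

INR 476,108,192.53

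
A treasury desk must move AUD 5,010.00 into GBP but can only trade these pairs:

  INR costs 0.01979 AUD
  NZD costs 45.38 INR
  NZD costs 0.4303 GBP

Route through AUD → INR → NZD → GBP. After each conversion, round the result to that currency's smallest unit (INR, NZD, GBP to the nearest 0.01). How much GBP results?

GBP 2,400.48

AUD 5,010.00 ÷ 0.01979 = INR 253,158.16
INR 253,158.16 ÷ 45.38 = NZD 5,578.63
NZD 5,578.63 × 0.4303 = GBP 2,400.48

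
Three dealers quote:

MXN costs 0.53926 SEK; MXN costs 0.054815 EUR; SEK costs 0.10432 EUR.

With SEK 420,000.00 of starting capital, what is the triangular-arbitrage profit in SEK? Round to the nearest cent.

Profitable loop is SEK → EUR → MXN → SEK:
SEK 420,000.00 × 0.10432 = EUR 43,814.40
EUR 43,814.40 ÷ 0.054815 = MXN 799,314.06
MXN 799,314.06 × 0.53926 = SEK 431,038.10
Profit = SEK 431,038.10 − SEK 420,000.00

Profit: SEK 11,038.10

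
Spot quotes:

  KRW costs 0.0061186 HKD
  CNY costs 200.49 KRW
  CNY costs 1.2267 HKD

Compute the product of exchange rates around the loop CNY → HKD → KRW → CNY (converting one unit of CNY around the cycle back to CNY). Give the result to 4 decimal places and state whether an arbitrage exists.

Around CNY → HKD → KRW → CNY: 1 × 1.2267 ÷ 0.0061186 ÷ 200.49 = 0.999985
Product ≈ 1 (deviation 0.001%, within rounding noise).

1.0000 (no arbitrage)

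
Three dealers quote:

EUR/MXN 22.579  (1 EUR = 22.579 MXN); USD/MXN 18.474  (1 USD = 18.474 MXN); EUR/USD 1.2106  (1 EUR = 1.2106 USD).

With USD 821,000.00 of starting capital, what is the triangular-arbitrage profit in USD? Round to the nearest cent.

Profit: USD 7,869.68

Profitable loop is USD → EUR → MXN → USD:
USD 821,000.00 ÷ 1.2106 = EUR 678,176.11
EUR 678,176.11 × 22.579 = MXN 15,312,538.41
MXN 15,312,538.41 ÷ 18.474 = USD 828,869.68
Profit = USD 828,869.68 − USD 821,000.00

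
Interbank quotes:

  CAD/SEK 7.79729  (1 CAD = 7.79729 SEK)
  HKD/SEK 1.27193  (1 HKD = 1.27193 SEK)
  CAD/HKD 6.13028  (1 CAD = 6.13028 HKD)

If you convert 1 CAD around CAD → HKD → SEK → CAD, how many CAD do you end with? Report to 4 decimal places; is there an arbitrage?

Around CAD → HKD → SEK → CAD: 1 × 6.13028 × 1.27193 ÷ 7.79729 = 1.000000
Product ≈ 1 (deviation 0.000%, within rounding noise).

1.0000 (no arbitrage)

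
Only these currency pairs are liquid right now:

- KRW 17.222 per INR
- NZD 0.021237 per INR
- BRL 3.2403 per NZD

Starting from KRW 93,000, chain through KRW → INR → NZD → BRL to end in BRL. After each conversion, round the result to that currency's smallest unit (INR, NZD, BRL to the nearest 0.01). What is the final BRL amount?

KRW 93,000 ÷ 17.222 = INR 5,400.07
INR 5,400.07 × 0.021237 = NZD 114.68
NZD 114.68 × 3.2403 = BRL 371.60

BRL 371.60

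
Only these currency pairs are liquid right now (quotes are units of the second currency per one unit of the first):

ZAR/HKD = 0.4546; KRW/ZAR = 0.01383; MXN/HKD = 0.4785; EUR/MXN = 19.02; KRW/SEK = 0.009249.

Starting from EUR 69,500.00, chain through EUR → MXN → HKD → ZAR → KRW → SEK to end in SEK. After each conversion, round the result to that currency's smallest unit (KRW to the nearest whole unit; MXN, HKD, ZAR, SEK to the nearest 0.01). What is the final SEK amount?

SEK 930,508.68

EUR 69,500.00 × 19.02 = MXN 1,321,890.00
MXN 1,321,890.00 × 0.4785 = HKD 632,524.36
HKD 632,524.36 ÷ 0.4546 = ZAR 1,391,386.63
ZAR 1,391,386.63 ÷ 0.01383 = KRW 100,606,409
KRW 100,606,409 × 0.009249 = SEK 930,508.68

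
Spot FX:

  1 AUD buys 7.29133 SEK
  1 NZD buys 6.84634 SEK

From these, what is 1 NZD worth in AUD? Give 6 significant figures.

NZD/AUD = 0.938970

1 NZD × 6.84634 = 6.84634 SEK
6.84634 SEK ÷ 7.29133 = 0.93897 AUD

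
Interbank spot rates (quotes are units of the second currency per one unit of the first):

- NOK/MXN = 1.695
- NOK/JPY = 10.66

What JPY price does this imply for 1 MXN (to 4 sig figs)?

MXN/JPY = 6.289

1 MXN ÷ 1.695 = 0.589971 NOK
0.589971 NOK × 10.66 = 6.28909 JPY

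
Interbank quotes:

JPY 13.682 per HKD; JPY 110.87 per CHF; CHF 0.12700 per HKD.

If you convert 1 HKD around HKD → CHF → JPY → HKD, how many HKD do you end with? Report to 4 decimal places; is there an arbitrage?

Around HKD → CHF → JPY → HKD: 1 × 0.12700 × 110.87 ÷ 13.682 = 1.029125
Product > 1; profitable direction is HKD → CHF → JPY → HKD.

1.0291 (arbitrage exists)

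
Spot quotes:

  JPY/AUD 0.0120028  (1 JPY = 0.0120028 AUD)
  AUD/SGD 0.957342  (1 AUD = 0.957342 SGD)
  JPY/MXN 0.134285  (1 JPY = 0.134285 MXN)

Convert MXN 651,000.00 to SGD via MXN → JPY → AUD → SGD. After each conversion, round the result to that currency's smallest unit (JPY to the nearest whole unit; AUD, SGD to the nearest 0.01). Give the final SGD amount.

MXN 651,000.00 ÷ 0.134285 = JPY 4,847,898
JPY 4,847,898 × 0.0120028 = AUD 58,188.35
AUD 58,188.35 × 0.957342 = SGD 55,706.15

SGD 55,706.15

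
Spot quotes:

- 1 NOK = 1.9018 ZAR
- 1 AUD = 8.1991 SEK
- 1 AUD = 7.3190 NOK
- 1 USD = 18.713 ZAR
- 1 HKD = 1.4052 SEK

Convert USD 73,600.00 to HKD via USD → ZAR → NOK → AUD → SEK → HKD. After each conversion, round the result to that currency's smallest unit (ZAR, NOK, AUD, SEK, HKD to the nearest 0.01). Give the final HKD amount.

USD 73,600.00 × 18.713 = ZAR 1,377,276.80
ZAR 1,377,276.80 ÷ 1.9018 = NOK 724,196.45
NOK 724,196.45 ÷ 7.3190 = AUD 98,947.46
AUD 98,947.46 × 8.1991 = SEK 811,280.12
SEK 811,280.12 ÷ 1.4052 = HKD 577,341.39

HKD 577,341.39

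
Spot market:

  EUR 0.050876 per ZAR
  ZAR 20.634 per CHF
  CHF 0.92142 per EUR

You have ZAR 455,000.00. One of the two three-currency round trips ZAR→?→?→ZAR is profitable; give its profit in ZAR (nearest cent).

Profit: ZAR 15,389.24

Profitable loop is ZAR → CHF → EUR → ZAR:
ZAR 455,000.00 ÷ 20.634 = CHF 22,050.98
CHF 22,050.98 ÷ 0.92142 = EUR 23,931.52
EUR 23,931.52 ÷ 0.050876 = ZAR 470,389.24
Profit = ZAR 470,389.24 − ZAR 455,000.00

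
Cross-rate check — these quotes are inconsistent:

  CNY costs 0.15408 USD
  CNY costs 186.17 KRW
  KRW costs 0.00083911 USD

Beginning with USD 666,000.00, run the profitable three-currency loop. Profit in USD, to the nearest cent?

Profitable loop is USD → CNY → KRW → USD:
USD 666,000.00 ÷ 0.15408 = CNY 4,322,429.91
CNY 4,322,429.91 × 186.17 = KRW 804,706,776
KRW 804,706,776 × 0.00083911 = USD 675,237.50
Profit = USD 675,237.50 − USD 666,000.00

Profit: USD 9,237.50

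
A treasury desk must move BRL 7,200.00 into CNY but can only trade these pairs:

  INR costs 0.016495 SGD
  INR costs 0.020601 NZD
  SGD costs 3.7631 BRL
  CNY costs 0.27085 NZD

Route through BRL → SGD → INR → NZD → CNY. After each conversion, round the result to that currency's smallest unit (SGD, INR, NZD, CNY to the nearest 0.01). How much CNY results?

BRL 7,200.00 ÷ 3.7631 = SGD 1,913.32
SGD 1,913.32 ÷ 0.016495 = INR 115,993.94
INR 115,993.94 × 0.020601 = NZD 2,389.59
NZD 2,389.59 ÷ 0.27085 = CNY 8,822.56

CNY 8,822.56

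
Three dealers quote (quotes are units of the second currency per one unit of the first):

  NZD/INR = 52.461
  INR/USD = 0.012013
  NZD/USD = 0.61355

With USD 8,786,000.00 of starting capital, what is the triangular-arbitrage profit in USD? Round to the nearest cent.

Profitable loop is USD → NZD → INR → USD:
USD 8,786,000.00 ÷ 0.61355 = NZD 14,319,941.33
NZD 14,319,941.33 × 52.461 = INR 751,238,441.85
INR 751,238,441.85 × 0.012013 = USD 9,024,627.40
Profit = USD 9,024,627.40 − USD 8,786,000.00

Profit: USD 238,627.40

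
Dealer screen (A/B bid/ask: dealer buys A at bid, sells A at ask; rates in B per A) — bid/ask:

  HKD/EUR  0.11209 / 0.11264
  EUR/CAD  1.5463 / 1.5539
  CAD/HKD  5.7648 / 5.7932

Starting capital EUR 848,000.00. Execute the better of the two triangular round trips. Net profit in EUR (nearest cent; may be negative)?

Best loop EUR → CAD → HKD → EUR:
EUR 848,000.00 × 1.5463 (sell EUR at bid) = CAD 1,311,262.40
CAD 1,311,262.40 × 5.7648 (sell CAD at bid) = HKD 7,559,165.48
HKD 7,559,165.48 × 0.11209 (sell HKD at bid) = EUR 847,306.86

Net result: EUR -693.14 (no profitable arbitrage after spreads)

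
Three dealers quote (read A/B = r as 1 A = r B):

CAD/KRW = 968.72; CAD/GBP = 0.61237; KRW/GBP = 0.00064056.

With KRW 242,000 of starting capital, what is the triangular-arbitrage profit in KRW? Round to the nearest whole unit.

Profitable loop is KRW → GBP → CAD → KRW:
KRW 242,000 × 0.00064056 = GBP 155.02
GBP 155.02 ÷ 0.61237 = CAD 253.14
CAD 253.14 × 968.72 = KRW 245,222
Profit = KRW 245,222 − KRW 242,000

Profit: KRW 3,222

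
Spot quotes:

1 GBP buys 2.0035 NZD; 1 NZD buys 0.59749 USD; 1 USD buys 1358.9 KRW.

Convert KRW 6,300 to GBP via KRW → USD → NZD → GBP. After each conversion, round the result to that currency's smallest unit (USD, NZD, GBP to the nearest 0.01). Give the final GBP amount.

KRW 6,300 ÷ 1358.9 = USD 4.64
USD 4.64 ÷ 0.59749 = NZD 7.77
NZD 7.77 ÷ 2.0035 = GBP 3.88

GBP 3.88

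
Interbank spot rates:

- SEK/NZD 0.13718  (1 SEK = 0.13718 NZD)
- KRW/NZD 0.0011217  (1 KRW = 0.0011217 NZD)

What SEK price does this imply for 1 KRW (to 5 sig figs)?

KRW/SEK = 0.0081768

1 KRW × 0.0011217 = 0.0011217 NZD
0.0011217 NZD ÷ 0.13718 = 0.00817685 SEK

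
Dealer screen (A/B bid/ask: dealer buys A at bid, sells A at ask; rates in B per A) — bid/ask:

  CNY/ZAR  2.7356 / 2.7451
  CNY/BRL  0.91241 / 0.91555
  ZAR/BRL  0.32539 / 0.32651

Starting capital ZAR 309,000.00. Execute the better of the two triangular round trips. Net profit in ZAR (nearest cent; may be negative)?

Net profit: ZAR 5,553.02

Best loop ZAR → CNY → BRL → ZAR:
ZAR 309,000.00 ÷ 2.7451 (buy CNY at ask) = CNY 112,564.21
CNY 112,564.21 × 0.91241 (sell CNY at bid) = BRL 102,704.71
BRL 102,704.71 ÷ 0.32651 (buy ZAR at ask) = ZAR 314,553.02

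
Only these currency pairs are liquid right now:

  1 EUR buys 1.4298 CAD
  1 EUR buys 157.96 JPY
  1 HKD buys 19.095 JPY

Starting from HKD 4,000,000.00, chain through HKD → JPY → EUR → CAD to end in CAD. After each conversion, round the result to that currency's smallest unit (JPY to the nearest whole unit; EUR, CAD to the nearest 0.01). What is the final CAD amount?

HKD 4,000,000.00 × 19.095 = JPY 76,380,000
JPY 76,380,000 ÷ 157.96 = EUR 483,540.14
EUR 483,540.14 × 1.4298 = CAD 691,365.69

CAD 691,365.69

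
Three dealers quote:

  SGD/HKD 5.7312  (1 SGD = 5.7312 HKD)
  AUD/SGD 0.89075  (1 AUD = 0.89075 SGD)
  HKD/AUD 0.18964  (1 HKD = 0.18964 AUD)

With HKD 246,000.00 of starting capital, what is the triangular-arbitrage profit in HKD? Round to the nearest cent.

Profitable loop is HKD → SGD → AUD → HKD:
HKD 246,000.00 ÷ 5.7312 = SGD 42,922.95
SGD 42,922.95 ÷ 0.89075 = AUD 48,187.42
AUD 48,187.42 ÷ 0.18964 = HKD 254,099.47
Profit = HKD 254,099.47 − HKD 246,000.00

Profit: HKD 8,099.47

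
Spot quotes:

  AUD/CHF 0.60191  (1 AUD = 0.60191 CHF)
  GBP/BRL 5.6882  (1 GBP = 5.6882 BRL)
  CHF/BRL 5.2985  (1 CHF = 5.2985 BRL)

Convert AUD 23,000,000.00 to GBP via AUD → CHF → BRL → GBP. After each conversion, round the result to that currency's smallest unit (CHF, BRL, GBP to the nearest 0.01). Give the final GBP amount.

GBP 12,895,478.91

AUD 23,000,000.00 × 0.60191 = CHF 13,843,930.00
CHF 13,843,930.00 × 5.2985 = BRL 73,352,063.11
BRL 73,352,063.11 ÷ 5.6882 = GBP 12,895,478.91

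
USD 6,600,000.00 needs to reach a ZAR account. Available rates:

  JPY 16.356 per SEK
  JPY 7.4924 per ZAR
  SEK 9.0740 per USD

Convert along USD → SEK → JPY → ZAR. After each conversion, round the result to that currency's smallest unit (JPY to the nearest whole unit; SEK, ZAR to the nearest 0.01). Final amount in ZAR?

ZAR 130,737,102.93

USD 6,600,000.00 × 9.0740 = SEK 59,888,400.00
SEK 59,888,400.00 × 16.356 = JPY 979,534,670
JPY 979,534,670 ÷ 7.4924 = ZAR 130,737,102.93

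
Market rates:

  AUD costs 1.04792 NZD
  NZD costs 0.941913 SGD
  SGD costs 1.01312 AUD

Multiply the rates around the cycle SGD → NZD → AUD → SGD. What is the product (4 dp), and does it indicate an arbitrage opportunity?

1.0000 (no arbitrage)

Around SGD → NZD → AUD → SGD: 1 ÷ 0.941913 ÷ 1.04792 ÷ 1.01312 = 1.000000
Product ≈ 1 (deviation 0.000%, within rounding noise).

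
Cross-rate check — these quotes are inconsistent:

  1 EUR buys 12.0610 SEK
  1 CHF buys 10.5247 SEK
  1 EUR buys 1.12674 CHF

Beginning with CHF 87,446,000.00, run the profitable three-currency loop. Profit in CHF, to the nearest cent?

Profit: CHF 1,492,505.68

Profitable loop is CHF → EUR → SEK → CHF:
CHF 87,446,000.00 ÷ 1.12674 = EUR 77,609,741.38
EUR 77,609,741.38 × 12.0610 = SEK 936,051,090.76
SEK 936,051,090.76 ÷ 10.5247 = CHF 88,938,505.68
Profit = CHF 88,938,505.68 − CHF 87,446,000.00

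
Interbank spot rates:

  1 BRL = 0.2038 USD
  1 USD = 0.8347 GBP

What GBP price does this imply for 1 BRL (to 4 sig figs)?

BRL/GBP = 0.1701

1 BRL × 0.2038 = 0.2038 USD
0.2038 USD × 0.8347 = 0.170112 GBP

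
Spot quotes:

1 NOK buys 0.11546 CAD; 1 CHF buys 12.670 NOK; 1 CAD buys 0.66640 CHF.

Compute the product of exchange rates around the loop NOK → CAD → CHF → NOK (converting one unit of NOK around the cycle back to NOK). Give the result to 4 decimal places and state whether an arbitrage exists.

Around NOK → CAD → CHF → NOK: 1 × 0.11546 × 0.66640 × 12.670 = 0.974862
Product < 1; profitable direction is NOK → CHF → CAD → NOK.

0.9749 (arbitrage exists)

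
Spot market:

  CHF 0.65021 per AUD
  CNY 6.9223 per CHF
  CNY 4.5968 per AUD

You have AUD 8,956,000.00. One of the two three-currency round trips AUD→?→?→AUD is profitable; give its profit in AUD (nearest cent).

Profitable loop is AUD → CNY → CHF → AUD:
AUD 8,956,000.00 × 4.5968 = CNY 41,168,940.80
CNY 41,168,940.80 ÷ 6.9223 = CHF 5,947,292.20
CHF 5,947,292.20 ÷ 0.65021 = AUD 9,146,725.21
Profit = AUD 9,146,725.21 − AUD 8,956,000.00

Profit: AUD 190,725.21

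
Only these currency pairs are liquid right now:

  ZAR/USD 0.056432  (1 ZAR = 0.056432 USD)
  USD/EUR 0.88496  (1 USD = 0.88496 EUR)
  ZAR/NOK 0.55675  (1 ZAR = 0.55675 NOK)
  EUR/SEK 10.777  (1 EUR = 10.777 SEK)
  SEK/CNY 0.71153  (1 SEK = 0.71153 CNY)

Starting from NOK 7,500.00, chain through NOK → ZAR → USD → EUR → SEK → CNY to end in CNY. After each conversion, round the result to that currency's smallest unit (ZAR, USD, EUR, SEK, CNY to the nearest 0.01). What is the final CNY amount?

NOK 7,500.00 ÷ 0.55675 = ZAR 13,471.04
ZAR 13,471.04 × 0.056432 = USD 760.20
USD 760.20 × 0.88496 = EUR 672.75
EUR 672.75 × 10.777 = SEK 7,250.23
SEK 7,250.23 × 0.71153 = CNY 5,158.76

CNY 5,158.76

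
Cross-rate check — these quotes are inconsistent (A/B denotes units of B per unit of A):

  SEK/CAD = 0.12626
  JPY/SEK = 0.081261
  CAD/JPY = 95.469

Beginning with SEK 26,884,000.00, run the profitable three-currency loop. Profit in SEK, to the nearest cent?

Profitable loop is SEK → JPY → CAD → SEK:
SEK 26,884,000.00 ÷ 0.081261 = JPY 330,835,210
JPY 330,835,210 ÷ 95.469 = CAD 3,465,367.92
CAD 3,465,367.92 ÷ 0.12626 = SEK 27,446,284.81
Profit = SEK 27,446,284.81 − SEK 26,884,000.00

Profit: SEK 562,284.81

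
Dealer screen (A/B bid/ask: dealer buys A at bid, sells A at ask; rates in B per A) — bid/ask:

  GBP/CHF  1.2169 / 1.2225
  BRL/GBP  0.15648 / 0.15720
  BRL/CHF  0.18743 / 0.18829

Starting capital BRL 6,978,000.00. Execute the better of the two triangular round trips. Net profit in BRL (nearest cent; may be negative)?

Best loop BRL → GBP → CHF → BRL:
BRL 6,978,000.00 × 0.15648 (sell BRL at bid) = GBP 1,091,917.44
GBP 1,091,917.44 × 1.2169 (sell GBP at bid) = CHF 1,328,754.33
CHF 1,328,754.33 ÷ 0.18829 (buy BRL at ask) = BRL 7,056,956.46

Net profit: BRL 78,956.46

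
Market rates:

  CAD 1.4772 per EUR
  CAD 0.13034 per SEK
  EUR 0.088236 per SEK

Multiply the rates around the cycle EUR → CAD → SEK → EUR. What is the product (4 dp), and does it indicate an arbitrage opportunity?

Around EUR → CAD → SEK → EUR: 1 × 1.4772 ÷ 0.13034 × 0.088236 = 1.000017
Product ≈ 1 (deviation 0.002%, within rounding noise).

1.0000 (no arbitrage)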